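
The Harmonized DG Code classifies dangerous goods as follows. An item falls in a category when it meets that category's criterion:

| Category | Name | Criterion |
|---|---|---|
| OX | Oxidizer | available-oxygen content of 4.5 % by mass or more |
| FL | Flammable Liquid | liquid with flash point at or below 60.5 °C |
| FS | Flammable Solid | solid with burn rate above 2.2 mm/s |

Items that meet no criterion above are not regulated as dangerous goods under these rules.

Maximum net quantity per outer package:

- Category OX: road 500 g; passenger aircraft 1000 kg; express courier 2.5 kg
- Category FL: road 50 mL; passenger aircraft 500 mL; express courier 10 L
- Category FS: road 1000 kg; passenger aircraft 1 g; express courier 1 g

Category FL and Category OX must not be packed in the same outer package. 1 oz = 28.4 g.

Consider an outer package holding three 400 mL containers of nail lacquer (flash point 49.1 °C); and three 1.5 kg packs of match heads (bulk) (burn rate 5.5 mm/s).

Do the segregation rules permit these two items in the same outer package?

Yes

Flash point 49.1 °C meets the Category FL criterion (Flammable Liquid), so the nail lacquer is Category FL.
Burn rate 5.5 mm/s meets the Category FS criterion (Flammable Solid), so the match heads (bulk) are Category FS.
No segregation rule bars Category FL with Category FS.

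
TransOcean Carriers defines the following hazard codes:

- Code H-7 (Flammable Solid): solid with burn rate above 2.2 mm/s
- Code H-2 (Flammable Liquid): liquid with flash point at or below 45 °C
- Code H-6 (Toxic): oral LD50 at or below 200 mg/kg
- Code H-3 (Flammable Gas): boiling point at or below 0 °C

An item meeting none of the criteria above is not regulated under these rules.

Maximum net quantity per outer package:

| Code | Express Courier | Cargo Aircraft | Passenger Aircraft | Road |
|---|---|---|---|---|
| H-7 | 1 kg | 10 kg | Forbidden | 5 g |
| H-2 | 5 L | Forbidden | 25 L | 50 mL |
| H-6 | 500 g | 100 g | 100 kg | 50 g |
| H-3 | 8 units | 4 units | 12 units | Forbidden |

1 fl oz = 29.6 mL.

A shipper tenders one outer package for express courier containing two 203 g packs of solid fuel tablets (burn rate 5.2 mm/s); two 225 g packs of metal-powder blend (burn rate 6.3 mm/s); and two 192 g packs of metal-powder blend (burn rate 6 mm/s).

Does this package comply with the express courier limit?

No

The solid fuel tablets have burn rate 5.2 mm/s, which is > 2.2 mm/s, so they are Code H-7 (Flammable Solid).
Burn rate 6.3 mm/s meets the Code H-7 criterion (Flammable Solid), so the metal-powder blend is Code H-7.
The metal-powder blend has burn rate 6 mm/s, which is > 2.2 mm/s, so it is Code H-7 (Flammable Solid).
Code H-7 net quantity: (two 203 g packs = 406 g) + (two 225 g packs = 450 g) + (two 192 g packs = 384 g) = 1.24 kg.
1.24 kg exceeds the express courier limit of 1 kg for Code H-7.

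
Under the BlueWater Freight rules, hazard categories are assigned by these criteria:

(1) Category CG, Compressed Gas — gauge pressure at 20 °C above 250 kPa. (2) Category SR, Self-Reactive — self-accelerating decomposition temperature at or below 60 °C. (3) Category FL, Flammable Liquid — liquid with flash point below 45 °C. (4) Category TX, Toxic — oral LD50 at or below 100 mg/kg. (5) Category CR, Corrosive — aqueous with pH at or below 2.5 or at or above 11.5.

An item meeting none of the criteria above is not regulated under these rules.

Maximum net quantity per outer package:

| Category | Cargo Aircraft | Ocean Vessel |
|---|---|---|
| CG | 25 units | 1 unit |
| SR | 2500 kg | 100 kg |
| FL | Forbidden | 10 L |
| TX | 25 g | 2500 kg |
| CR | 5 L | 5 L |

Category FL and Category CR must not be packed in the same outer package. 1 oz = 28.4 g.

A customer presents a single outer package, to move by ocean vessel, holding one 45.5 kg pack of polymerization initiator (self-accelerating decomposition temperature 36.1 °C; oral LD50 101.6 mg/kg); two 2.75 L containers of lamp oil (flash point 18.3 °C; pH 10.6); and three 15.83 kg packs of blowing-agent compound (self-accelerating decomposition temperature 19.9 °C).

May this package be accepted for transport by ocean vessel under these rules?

The polymerization initiator has self-accelerating decomposition temperature 36.1 °C, which is ≤ 60 °C, so it is Category SR (Self-Reactive).
Lamp oil: flash point 18.3 °C < 45 °C → Category FL (Flammable Liquid).
Blowing-agent compound: self-accelerating decomposition temperature 19.9 °C ≤ 60 °C → Category SR (Self-Reactive).
Category FL quantity: two 2.75 L containers = 5.5 L.
5.5 L is within the ocean vessel limit of 10 L for Category FL.
Category SR net quantity: 45.5 kg + (three 15.83 kg packs = 47.49 kg) = 92.99 kg.
92.99 kg is within the ocean vessel limit of 100 kg for Category SR.
The segregation rule (Category FL with Category CR) does not apply to Category FL with Category SR.
Every hazard category is within its ocean vessel limit and no segregation rule is violated.

Yes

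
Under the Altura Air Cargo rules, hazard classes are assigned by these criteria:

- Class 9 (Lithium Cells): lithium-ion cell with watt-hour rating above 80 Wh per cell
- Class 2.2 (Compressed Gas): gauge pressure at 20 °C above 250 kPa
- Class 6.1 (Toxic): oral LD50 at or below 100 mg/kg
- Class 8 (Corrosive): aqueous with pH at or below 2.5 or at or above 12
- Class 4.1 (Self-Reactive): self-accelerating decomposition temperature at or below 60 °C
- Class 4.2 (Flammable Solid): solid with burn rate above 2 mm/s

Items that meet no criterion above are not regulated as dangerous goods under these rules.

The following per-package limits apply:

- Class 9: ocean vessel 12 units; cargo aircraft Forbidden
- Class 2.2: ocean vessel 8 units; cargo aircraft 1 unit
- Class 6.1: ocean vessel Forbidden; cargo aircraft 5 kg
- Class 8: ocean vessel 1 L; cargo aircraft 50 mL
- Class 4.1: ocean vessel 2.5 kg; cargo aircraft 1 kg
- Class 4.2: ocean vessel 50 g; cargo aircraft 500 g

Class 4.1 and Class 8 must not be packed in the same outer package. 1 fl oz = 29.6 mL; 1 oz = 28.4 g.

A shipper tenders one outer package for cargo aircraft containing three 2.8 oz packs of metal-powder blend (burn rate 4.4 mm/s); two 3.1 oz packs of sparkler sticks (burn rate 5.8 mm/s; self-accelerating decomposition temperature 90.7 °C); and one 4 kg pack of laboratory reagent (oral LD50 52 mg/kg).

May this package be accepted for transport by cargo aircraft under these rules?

With burn rate 4.4 mm/s (> 2 mm/s), the metal-powder blend falls in Class 4.2.
With burn rate 5.8 mm/s (> 2 mm/s), the sparkler sticks fall in Class 4.2.
Laboratory reagent: oral LD50 52 mg/kg ≤ 100 mg/kg → Class 6.1 (Toxic).
Total Class 4.2: (three 2.8 oz packs = 238.56 g) + (two 3.1 oz packs = 176.08 g) = 414.64 g.
414.64 g is within the cargo aircraft limit of 500 g for Class 4.2.
Class 6.1 quantity: 4 kg.
4 kg is within the cargo aircraft limit of 5 kg for Class 6.1.
The segregation rule (Class 4.1 with Class 8) does not apply to Class 4.2 with Class 6.1.
Every hazard class is within its cargo aircraft limit and no segregation rule is violated.

Yes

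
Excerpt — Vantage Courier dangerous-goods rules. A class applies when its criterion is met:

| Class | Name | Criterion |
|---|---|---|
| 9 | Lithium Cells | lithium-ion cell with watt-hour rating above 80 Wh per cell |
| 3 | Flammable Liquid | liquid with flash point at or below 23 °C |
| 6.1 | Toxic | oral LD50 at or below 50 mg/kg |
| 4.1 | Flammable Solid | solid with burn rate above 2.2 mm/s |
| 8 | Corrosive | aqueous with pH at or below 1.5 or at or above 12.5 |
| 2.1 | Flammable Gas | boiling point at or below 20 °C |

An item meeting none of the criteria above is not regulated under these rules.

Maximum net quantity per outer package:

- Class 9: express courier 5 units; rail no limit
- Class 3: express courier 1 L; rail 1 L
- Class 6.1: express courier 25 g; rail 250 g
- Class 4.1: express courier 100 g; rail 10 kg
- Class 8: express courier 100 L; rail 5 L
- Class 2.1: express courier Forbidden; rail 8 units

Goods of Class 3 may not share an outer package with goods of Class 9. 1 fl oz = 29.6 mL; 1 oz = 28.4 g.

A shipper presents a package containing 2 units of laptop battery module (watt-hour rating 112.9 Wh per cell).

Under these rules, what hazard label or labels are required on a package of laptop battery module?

Class 9

With watt-hour rating 112.9 Wh per cell (> 80 Wh per cell), the laptop battery module falls in Class 9.
Only the Class 9 label is required.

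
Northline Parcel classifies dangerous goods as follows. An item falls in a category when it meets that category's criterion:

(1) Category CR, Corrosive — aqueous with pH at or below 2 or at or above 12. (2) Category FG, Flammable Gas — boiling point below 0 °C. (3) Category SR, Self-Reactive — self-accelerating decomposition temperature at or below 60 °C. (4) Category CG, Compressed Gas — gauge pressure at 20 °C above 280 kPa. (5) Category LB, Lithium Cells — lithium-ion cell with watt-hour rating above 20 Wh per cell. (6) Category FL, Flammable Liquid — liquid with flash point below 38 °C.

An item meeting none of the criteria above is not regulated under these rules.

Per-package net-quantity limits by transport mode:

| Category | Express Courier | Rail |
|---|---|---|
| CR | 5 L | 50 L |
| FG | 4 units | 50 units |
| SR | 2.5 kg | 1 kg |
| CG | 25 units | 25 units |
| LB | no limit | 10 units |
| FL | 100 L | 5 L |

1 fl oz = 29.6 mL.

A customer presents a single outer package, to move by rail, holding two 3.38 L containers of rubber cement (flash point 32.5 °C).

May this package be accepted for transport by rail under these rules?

No

Rubber cement: flash point 32.5 °C < 38 °C → Category FL (Flammable Liquid).
Category FL quantity: two 3.38 L containers = 6.76 L.
6.76 L > 5 L (rail limit, Category FL) — over the limit.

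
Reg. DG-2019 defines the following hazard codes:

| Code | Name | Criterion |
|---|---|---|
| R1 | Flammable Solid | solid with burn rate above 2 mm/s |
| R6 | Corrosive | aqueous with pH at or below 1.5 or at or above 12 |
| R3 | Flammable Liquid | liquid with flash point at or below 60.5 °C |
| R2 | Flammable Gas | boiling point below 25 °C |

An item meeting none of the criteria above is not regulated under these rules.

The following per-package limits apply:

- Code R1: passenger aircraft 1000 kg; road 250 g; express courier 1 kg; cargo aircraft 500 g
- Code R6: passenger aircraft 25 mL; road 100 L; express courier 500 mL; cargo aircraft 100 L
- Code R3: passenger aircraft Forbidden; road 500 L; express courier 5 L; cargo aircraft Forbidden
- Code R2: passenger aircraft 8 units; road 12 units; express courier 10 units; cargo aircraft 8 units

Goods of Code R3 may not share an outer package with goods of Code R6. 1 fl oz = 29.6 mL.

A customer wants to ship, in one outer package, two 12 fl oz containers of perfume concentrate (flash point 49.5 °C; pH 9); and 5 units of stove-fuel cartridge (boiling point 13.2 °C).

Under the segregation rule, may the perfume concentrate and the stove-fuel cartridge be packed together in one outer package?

Flash point 49.5 °C meets the Code R3 criterion (Flammable Liquid), so the perfume concentrate is Code R3.
The stove-fuel cartridge has boiling point 13.2 °C, which is < 25 °C, so it is Code R2 (Flammable Gas).
No segregation rule bars Code R3 with Code R2.

Yes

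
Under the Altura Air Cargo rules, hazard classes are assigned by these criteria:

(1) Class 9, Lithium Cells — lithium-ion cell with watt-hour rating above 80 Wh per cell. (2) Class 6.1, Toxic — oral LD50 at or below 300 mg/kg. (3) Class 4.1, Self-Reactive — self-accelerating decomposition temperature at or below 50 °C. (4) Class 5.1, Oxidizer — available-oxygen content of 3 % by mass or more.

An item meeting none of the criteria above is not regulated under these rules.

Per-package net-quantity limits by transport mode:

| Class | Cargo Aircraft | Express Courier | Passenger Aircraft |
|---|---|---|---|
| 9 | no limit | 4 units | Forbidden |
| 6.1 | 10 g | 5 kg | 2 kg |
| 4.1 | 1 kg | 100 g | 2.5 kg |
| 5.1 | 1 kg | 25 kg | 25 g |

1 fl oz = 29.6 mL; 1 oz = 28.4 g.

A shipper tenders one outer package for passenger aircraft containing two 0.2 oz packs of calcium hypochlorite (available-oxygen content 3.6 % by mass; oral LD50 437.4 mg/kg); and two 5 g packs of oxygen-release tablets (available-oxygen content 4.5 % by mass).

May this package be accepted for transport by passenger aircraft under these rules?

With available-oxygen content 3.6 % by mass (≥ 3 % by mass), the calcium hypochlorite falls in Class 5.1.
Oxygen-release tablets: available-oxygen content 4.5 % by mass ≥ 3 % by mass → Class 5.1 (Oxidizer).
Class 5.1 net quantity: (two 0.2 oz packs = 11.36 g) + (two 5 g packs = 10 g) = 21.36 g.
21.36 g ≤ 25 g (passenger aircraft limit, Class 5.1) — within limit.

Yes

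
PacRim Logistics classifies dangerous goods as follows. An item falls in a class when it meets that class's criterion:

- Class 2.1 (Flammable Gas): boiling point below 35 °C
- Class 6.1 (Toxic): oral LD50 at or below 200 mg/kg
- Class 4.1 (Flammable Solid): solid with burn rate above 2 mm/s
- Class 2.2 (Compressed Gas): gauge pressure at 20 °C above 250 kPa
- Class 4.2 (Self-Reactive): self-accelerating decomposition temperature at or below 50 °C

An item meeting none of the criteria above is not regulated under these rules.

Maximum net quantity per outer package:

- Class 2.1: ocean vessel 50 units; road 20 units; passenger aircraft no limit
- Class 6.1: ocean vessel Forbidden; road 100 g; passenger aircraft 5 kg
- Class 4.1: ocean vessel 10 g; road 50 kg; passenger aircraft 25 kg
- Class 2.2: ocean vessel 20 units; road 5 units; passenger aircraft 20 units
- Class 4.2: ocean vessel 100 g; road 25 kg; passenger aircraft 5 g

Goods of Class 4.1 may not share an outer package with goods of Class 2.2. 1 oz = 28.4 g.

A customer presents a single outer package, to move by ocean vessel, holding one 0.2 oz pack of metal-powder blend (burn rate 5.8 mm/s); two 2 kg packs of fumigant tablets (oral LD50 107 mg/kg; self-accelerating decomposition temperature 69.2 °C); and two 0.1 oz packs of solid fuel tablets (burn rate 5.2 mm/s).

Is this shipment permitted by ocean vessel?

With burn rate 5.8 mm/s (> 2 mm/s), the metal-powder blend falls in Class 4.1.
Oral LD50 107 mg/kg meets the Class 6.1 criterion (Toxic), so the fumigant tablets are Class 6.1.
Burn rate 5.2 mm/s meets the Class 4.1 criterion (Flammable Solid), so the solid fuel tablets are Class 4.1.
Total Class 4.1: (one 0.2 oz pack = 5.68 g) + (two 0.1 oz packs = 5.68 g) = 11.36 g.
That exceeds the Class 4.1 ocean vessel limit of 10 g.
Class 6.1 quantity: two 2 kg packs = 4 kg.
By ocean vessel, Class 6.1 is Forbidden regardless of quantity.
The segregation rule (Class 4.1 with Class 2.2) does not apply to Class 4.1 with Class 6.1.

No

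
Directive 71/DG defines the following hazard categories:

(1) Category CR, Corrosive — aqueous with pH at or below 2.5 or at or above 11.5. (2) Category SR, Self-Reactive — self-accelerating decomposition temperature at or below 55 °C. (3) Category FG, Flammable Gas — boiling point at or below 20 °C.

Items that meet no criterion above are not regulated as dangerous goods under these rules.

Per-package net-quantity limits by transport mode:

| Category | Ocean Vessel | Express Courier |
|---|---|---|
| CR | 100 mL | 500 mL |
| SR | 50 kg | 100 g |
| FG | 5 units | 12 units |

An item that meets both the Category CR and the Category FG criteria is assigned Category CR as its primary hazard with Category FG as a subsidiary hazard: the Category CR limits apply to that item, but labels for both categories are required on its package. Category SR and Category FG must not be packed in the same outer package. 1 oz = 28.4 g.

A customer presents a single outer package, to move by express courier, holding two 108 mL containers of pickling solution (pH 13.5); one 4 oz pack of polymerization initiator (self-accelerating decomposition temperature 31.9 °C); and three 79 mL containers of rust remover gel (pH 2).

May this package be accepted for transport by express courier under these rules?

The pickling solution has pH 13.5, which is ≥ 11.5, so it is Category CR (Corrosive).
The polymerization initiator has self-accelerating decomposition temperature 31.9 °C, which is ≤ 55 °C, so it is Category SR (Self-Reactive).
Rust remover gel: pH 2 ≤ 2.5 → Category CR (Corrosive).
Category SR quantity: one 4 oz pack = 113.6 g.
That exceeds the Category SR express courier limit of 100 g.
Category CR net quantity: (two 108 mL containers = 216 mL) + (three 79 mL containers = 237 mL) = 453 mL.
453 mL is within the express courier limit of 500 mL for Category CR.
The segregation rule (Category SR with Category FG) does not apply to Category SR with Category CR.

No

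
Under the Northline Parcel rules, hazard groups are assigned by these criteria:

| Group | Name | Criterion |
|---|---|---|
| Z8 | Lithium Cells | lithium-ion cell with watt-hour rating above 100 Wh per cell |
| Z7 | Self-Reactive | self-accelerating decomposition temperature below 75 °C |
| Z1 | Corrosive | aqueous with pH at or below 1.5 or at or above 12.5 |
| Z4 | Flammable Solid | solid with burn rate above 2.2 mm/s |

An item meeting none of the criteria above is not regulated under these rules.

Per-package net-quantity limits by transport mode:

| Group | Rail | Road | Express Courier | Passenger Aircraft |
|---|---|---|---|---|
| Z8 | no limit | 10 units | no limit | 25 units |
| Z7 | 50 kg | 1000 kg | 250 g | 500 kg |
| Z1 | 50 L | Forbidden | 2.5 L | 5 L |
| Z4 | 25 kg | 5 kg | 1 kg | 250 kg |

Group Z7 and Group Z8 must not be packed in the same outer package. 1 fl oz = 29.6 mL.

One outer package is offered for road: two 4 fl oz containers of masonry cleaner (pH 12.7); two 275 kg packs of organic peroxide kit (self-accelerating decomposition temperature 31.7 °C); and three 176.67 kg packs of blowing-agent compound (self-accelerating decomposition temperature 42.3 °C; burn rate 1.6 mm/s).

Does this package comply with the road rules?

No

Masonry cleaner: pH 12.7 ≥ 12.5 → Group Z1 (Corrosive).
The organic peroxide kit has self-accelerating decomposition temperature 31.7 °C, which is < 75 °C, so it is Group Z7 (Self-Reactive).
Self-accelerating decomposition temperature 42.3 °C meets the Group Z7 criterion (Self-Reactive), so the blowing-agent compound is Group Z7.
Group Z1 quantity: two 4 fl oz containers = 236.8 mL.
Group Z1 is Forbidden by road.
Group Z7 net quantity: (two 275 kg packs = 550 kg) + (three 176.67 kg packs = 530.01 kg) = 1080.01 kg.
1080.01 kg > 1000 kg (road limit, Group Z7) — over the limit.
The segregation rule (Group Z7 with Group Z8) does not apply to Group Z1 with Group Z7.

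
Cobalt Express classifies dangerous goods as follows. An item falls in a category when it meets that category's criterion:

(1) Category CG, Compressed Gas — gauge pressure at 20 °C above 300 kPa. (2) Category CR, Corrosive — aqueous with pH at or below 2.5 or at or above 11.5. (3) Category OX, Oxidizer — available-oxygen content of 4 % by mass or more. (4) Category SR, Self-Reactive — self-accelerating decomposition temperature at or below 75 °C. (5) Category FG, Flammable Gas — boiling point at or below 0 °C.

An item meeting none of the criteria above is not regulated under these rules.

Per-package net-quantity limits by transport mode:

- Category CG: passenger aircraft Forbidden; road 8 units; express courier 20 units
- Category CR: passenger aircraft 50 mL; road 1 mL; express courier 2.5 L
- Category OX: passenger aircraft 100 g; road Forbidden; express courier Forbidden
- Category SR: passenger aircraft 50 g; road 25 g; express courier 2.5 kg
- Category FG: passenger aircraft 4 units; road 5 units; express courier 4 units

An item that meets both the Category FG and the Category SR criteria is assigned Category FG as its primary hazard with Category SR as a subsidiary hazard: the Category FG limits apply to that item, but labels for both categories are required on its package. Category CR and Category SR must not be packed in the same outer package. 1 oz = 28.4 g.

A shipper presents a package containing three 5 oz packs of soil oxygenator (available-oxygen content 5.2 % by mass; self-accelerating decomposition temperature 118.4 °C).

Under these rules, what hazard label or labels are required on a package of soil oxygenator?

With available-oxygen content 5.2 % by mass (≥ 4 % by mass), the soil oxygenator falls in Category OX.
Only the Category OX label is required.

Category OX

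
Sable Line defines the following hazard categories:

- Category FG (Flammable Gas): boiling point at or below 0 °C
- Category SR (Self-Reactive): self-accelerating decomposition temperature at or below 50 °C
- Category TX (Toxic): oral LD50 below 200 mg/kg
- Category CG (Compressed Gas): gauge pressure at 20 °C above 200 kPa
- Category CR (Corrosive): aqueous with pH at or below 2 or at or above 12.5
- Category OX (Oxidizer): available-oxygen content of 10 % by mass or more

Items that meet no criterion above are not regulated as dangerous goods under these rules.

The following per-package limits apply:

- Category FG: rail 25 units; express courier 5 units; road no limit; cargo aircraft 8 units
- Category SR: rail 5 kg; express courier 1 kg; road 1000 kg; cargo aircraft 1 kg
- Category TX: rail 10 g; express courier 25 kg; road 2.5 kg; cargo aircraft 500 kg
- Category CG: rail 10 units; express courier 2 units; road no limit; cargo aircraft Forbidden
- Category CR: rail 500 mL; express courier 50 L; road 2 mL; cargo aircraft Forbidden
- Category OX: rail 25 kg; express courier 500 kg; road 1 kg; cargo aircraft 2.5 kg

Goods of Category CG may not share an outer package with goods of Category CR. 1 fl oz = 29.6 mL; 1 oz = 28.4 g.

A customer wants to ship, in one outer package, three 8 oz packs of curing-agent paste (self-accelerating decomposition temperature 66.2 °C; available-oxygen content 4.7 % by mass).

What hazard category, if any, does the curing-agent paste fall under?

self-accelerating decomposition temperature 66.2 °C is not below 50 °C, so Category SR does not apply.
available-oxygen content 4.7 % by mass is not above 10 % by mass, so Category OX does not apply.
No criterion is met, so the item is not regulated.

Not regulated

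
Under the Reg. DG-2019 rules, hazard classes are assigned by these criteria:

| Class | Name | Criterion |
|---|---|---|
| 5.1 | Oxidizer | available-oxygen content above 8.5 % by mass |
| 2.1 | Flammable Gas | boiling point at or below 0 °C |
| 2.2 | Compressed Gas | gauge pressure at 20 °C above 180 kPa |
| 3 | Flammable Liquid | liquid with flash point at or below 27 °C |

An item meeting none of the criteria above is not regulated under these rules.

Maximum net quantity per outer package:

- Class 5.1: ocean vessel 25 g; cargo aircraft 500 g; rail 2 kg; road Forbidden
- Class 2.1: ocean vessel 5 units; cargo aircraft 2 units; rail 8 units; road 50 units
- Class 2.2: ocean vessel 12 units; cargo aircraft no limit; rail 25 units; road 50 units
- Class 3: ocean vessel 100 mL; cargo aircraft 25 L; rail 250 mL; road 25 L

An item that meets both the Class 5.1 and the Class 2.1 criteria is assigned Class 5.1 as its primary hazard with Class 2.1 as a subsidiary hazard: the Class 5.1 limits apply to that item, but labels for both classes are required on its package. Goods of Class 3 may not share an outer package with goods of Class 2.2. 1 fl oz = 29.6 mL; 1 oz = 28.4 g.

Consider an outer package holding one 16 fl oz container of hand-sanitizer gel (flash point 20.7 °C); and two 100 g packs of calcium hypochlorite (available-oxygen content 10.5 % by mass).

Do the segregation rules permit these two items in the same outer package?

Yes

Hand-sanitizer gel: flash point 20.7 °C ≤ 27 °C → Class 3 (Flammable Liquid).
Available-oxygen content 10.5 % by mass meets the Class 5.1 criterion (Oxidizer), so the calcium hypochlorite is Class 5.1.
No segregation rule bars Class 3 with Class 5.1.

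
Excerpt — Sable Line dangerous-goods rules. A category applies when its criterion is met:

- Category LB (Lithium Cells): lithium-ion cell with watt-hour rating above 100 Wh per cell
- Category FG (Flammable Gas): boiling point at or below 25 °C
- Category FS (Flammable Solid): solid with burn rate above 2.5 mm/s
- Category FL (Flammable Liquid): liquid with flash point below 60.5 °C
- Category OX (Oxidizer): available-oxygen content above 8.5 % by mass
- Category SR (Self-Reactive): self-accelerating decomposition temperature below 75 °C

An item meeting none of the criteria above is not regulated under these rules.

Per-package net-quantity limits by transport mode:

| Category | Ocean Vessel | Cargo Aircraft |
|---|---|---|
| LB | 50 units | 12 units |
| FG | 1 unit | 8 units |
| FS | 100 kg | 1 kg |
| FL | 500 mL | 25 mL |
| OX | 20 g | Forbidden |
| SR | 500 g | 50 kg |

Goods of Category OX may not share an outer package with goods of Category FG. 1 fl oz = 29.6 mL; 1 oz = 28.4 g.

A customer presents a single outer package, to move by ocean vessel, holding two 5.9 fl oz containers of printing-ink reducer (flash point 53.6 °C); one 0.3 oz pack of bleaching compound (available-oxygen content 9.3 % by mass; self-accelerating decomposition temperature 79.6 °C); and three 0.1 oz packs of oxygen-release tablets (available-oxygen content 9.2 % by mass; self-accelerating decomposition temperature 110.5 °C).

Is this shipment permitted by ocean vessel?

Printing-ink reducer: flash point 53.6 °C < 60.5 °C → Category FL (Flammable Liquid).
Available-oxygen content 9.3 % by mass meets the Category OX criterion (Oxidizer), so the bleaching compound is Category OX.
Available-oxygen content 9.2 % by mass meets the Category OX criterion (Oxidizer), so the oxygen-release tablets are Category OX.
Total Category OX: (one 0.3 oz pack = 8.52 g) + (three 0.1 oz packs = 8.52 g) = 17.04 g.
17.04 g ≤ 20 g (ocean vessel limit, Category OX) — within limit.
Category FL quantity: two 5.9 fl oz containers = 349.28 mL.
That is within the Category FL ocean vessel limit of 500 mL.
The segregation rule (Category OX with Category FG) does not apply to Category OX with Category FL.
Every hazard category is within its ocean vessel limit and no segregation rule is violated.

Yes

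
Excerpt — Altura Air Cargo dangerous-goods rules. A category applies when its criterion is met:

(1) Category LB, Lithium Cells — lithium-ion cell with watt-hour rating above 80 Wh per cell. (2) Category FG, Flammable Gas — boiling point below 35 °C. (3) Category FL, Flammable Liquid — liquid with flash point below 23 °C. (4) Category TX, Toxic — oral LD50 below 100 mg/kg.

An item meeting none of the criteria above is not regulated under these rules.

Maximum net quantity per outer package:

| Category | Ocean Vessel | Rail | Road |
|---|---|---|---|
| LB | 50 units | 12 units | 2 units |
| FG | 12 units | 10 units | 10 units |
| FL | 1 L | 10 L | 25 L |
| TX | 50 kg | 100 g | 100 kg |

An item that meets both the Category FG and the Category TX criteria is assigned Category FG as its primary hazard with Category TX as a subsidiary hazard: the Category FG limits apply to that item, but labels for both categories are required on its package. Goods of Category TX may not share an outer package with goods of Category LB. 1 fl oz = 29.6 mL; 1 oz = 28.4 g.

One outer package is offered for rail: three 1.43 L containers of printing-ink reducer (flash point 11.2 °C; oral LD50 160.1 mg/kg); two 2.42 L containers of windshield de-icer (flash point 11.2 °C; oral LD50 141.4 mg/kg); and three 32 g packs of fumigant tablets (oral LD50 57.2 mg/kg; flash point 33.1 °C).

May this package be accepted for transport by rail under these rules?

Printing-ink reducer: flash point 11.2 °C < 23 °C → Category FL (Flammable Liquid).
The windshield de-icer has flash point 11.2 °C, which is < 23 °C, so it is Category FL (Flammable Liquid).
The fumigant tablets have oral LD50 57.2 mg/kg, which is < 100 mg/kg, so they are Category TX (Toxic).
Category TX quantity: three 32 g packs = 96 g.
96 g ≤ 100 g (rail limit, Category TX) — within limit.
Total Category FL: (three 1.43 L containers = 4.29 L) + (two 2.42 L containers = 4.84 L) = 9.13 L.
That is within the Category FL rail limit of 10 L.
The segregation rule (Category TX with Category LB) does not apply to Category TX with Category FL.
Every hazard category is within its rail limit and no segregation rule is violated.

Yes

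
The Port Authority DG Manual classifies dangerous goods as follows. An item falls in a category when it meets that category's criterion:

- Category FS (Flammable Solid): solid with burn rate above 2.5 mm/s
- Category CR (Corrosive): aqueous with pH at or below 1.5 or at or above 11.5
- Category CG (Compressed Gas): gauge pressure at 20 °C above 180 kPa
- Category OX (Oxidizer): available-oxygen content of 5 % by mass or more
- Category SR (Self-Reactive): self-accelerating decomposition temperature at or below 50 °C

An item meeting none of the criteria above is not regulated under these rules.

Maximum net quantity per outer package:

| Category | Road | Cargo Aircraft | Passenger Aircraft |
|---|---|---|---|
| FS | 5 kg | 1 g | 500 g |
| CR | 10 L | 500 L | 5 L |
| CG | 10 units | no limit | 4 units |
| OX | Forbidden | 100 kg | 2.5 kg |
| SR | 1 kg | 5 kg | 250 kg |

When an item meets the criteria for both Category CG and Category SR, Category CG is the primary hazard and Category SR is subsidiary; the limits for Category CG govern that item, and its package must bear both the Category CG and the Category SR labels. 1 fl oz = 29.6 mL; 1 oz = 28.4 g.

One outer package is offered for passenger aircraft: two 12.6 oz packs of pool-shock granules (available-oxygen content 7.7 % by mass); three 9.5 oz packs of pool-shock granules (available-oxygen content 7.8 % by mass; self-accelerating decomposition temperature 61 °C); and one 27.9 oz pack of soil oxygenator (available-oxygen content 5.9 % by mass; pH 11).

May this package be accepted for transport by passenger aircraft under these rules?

Yes

Pool-shock granules: available-oxygen content 7.7 % by mass ≥ 5 % by mass → Category OX (Oxidizer).
Pool-shock granules: available-oxygen content 7.8 % by mass ≥ 5 % by mass → Category OX (Oxidizer).
Soil oxygenator: available-oxygen content 5.9 % by mass ≥ 5 % by mass → Category OX (Oxidizer).
Category OX net quantity: (two 12.6 oz packs = 715.68 g) + (three 9.5 oz packs = 809.4 g) + (one 27.9 oz pack = 792.36 g) = 2317.44 g.
2317.44 g is within the passenger aircraft limit of 2.5 kg for Category OX.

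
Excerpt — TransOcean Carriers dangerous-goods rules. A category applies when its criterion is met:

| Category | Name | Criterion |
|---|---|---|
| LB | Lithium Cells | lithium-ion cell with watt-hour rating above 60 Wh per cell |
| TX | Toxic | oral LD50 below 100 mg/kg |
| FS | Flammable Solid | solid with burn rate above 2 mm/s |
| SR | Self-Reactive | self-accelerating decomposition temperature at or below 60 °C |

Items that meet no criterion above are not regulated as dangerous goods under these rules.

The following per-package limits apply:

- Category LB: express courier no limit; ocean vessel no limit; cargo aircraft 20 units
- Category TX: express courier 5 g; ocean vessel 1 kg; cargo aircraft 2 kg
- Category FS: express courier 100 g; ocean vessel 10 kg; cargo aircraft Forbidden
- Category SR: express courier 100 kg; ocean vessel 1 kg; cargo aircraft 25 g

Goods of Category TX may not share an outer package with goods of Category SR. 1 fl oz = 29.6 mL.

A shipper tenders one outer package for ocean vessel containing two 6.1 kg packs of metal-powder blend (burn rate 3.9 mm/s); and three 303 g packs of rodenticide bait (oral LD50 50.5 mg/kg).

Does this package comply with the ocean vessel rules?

Burn rate 3.9 mm/s meets the Category FS criterion (Flammable Solid), so the metal-powder blend is Category FS.
The rodenticide bait has oral LD50 50.5 mg/kg, which is < 100 mg/kg, so it is Category TX (Toxic).
Category FS quantity: two 6.1 kg packs = 12.2 kg.
12.2 kg exceeds the ocean vessel limit of 10 kg for Category FS.
Category TX quantity: three 303 g packs = 909 g.
909 g ≤ 1 kg (ocean vessel limit, Category TX) — within limit.
The segregation rule (Category TX with Category SR) does not apply to Category FS with Category TX.

No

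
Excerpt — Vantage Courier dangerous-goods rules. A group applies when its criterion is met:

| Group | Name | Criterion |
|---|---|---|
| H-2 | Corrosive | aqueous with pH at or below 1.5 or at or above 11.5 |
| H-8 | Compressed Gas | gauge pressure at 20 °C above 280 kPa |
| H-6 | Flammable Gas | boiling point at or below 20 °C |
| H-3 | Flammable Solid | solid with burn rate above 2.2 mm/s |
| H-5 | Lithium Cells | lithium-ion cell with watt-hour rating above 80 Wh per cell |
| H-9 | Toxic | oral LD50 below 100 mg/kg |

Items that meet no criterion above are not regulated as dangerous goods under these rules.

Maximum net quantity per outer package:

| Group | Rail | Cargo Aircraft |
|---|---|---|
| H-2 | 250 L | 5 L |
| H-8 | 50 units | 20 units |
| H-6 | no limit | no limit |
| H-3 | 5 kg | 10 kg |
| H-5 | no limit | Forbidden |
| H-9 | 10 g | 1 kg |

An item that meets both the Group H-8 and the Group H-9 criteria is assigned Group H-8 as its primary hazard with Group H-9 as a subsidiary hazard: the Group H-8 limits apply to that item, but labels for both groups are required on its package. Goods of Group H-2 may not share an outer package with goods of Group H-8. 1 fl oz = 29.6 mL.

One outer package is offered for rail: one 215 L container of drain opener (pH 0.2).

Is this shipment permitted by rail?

Yes

The drain opener has pH 0.2, which is ≤ 1.5, so it is Group H-2 (Corrosive).
Group H-2 quantity: 215 L.
215 L is within the rail limit of 250 L for Group H-2.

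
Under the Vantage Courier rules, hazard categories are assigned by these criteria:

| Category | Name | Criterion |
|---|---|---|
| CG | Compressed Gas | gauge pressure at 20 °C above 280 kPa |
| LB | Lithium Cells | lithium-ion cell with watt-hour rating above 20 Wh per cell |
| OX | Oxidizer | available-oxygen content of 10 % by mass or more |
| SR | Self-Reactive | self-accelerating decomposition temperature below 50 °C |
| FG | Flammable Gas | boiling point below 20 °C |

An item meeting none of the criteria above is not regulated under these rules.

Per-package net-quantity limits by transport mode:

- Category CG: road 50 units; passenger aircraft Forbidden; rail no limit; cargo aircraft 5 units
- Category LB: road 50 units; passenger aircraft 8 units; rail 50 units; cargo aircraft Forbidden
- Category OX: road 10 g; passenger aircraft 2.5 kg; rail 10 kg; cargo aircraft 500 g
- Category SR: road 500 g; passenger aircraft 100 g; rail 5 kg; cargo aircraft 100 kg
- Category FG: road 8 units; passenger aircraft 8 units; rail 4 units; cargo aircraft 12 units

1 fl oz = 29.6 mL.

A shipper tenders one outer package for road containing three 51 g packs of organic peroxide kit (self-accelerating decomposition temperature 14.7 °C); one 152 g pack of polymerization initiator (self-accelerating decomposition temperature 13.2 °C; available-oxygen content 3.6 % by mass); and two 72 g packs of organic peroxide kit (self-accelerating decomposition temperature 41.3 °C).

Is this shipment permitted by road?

Yes

Organic peroxide kit: self-accelerating decomposition temperature 14.7 °C < 50 °C → Category SR (Self-Reactive).
Self-accelerating decomposition temperature 13.2 °C meets the Category SR criterion (Self-Reactive), so the polymerization initiator is Category SR.
Self-accelerating decomposition temperature 41.3 °C meets the Category SR criterion (Self-Reactive), so the organic peroxide kit is Category SR.
Total Category SR: (three 51 g packs = 153 g) + 152 g + (two 72 g packs = 144 g) = 449 g.
449 g ≤ 500 g (road limit, Category SR) — within limit.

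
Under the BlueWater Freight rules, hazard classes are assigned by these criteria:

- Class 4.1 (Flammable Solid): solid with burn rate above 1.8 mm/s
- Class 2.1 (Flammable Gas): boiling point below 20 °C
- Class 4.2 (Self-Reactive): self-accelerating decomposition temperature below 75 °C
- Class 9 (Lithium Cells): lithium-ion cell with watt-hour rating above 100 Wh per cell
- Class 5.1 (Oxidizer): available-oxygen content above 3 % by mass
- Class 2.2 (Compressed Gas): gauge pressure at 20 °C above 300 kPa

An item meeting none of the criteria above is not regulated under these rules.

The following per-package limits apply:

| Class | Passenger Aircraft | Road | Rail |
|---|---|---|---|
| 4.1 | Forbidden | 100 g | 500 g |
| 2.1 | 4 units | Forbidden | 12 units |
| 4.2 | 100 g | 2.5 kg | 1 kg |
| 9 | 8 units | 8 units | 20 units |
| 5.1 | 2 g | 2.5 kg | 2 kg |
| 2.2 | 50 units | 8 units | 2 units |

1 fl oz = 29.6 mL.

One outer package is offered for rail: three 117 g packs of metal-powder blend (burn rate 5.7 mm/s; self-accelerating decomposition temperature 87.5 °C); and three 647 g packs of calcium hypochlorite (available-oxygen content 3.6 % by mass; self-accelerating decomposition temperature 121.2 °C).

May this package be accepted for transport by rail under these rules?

Metal-powder blend: burn rate 5.7 mm/s > 1.8 mm/s → Class 4.1 (Flammable Solid).
The calcium hypochlorite has available-oxygen content 3.6 % by mass, which is > 3 % by mass, so it is Class 5.1 (Oxidizer).
Class 5.1 quantity: three 647 g packs = 1.941 kg.
That is within the Class 5.1 rail limit of 2 kg.
Class 4.1 quantity: three 117 g packs = 351 g.
351 g is within the rail limit of 500 g for Class 4.1.
Every hazard class is within its rail limit and no segregation rule is violated.

Yes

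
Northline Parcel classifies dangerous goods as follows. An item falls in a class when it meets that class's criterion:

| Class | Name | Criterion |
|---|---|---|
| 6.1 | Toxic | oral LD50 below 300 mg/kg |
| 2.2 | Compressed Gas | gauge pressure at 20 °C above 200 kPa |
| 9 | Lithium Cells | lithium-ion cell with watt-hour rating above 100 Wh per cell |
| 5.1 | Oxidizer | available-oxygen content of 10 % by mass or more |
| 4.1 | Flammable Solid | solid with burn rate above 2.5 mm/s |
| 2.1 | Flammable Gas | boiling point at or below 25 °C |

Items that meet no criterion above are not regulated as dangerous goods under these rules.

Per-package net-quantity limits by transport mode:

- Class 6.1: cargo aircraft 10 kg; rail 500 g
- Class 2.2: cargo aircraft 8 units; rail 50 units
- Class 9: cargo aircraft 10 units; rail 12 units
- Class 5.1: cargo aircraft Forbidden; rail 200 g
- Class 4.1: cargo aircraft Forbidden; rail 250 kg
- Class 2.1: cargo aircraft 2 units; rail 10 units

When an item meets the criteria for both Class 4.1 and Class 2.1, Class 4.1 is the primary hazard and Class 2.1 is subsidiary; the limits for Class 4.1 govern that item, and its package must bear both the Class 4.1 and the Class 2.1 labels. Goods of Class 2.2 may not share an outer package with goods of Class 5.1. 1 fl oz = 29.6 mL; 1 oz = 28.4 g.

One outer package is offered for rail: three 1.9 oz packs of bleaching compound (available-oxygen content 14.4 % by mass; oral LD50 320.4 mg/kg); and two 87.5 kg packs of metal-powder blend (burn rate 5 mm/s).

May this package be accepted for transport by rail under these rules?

Available-oxygen content 14.4 % by mass meets the Class 5.1 criterion (Oxidizer), so the bleaching compound is Class 5.1.
With burn rate 5 mm/s (> 2.5 mm/s), the metal-powder blend falls in Class 4.1.
Class 4.1 quantity: two 87.5 kg packs = 175 kg.
That is within the Class 4.1 rail limit of 250 kg.
Class 5.1 quantity: three 1.9 oz packs = 161.88 g.
161.88 g ≤ 200 g (rail limit, Class 5.1) — within limit.
The segregation rule (Class 2.2 with Class 5.1) does not apply to Class 4.1 with Class 5.1.
Every hazard class is within its rail limit and no segregation rule is violated.

Yes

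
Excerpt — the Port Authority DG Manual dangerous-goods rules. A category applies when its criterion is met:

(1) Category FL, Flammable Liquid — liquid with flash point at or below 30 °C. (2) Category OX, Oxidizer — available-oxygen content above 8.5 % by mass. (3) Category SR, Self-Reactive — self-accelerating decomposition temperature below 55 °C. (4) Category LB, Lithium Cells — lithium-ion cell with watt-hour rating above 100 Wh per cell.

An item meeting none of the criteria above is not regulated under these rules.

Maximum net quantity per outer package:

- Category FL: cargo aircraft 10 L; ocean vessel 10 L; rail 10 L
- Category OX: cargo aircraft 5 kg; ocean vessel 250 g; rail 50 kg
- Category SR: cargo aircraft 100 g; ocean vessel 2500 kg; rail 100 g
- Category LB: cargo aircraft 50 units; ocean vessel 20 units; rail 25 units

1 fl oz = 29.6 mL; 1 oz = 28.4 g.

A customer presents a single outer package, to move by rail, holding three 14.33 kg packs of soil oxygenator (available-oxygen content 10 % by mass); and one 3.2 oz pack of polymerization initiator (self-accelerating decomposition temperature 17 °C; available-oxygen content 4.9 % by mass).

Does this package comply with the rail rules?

Yes

The soil oxygenator has available-oxygen content 10 % by mass, which is > 8.5 % by mass, so it is Category OX (Oxidizer).
The polymerization initiator has self-accelerating decomposition temperature 17 °C, which is < 55 °C, so it is Category SR (Self-Reactive).
Category OX quantity: three 14.33 kg packs = 42.99 kg.
42.99 kg is within the rail limit of 50 kg for Category OX.
Category SR quantity: one 3.2 oz pack = 90.88 g.
90.88 g ≤ 100 g (rail limit, Category SR) — within limit.
Every hazard category is within its rail limit and no segregation rule is violated.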